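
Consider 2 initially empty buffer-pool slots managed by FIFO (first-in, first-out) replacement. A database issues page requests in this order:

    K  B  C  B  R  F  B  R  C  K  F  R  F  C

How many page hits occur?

K: miss, frames [K]
B: miss, frames [K, B]
C: miss, evict K, frames [B, C]
B: hit
R: miss, evict B, frames [C, R]
F: miss, evict C, frames [R, F]
B: miss, evict R, frames [F, B]
R: miss, evict F, frames [B, R]
C: miss, evict B, frames [R, C]
K: miss, evict R, frames [C, K]
F: miss, evict C, frames [K, F]
R: miss, evict K, frames [F, R]
F: hit
C: miss, evict F, frames [R, C]
Hits: 2.

2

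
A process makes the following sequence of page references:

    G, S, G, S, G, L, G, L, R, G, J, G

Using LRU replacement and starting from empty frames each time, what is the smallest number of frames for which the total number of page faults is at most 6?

2

f=1: 12 faults
f=2: 6 faults
f=3: 5 faults
f=4: 5 faults
f=5: 5 faults
Smallest f with faults ≤ 6 is 2.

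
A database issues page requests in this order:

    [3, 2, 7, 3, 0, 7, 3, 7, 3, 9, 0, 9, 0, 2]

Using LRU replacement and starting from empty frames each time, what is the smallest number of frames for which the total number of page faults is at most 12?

f=1: 14 faults
f=2: 10 faults
f=3: 7 faults
f=4: 6 faults
f=5: 5 faults
Smallest f with faults ≤ 12 is 2.

2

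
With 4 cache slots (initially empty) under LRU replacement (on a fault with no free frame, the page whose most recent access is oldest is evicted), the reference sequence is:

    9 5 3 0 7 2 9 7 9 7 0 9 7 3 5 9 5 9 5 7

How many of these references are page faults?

9: fault, frames [9]
5: fault, frames [9, 5]
3: fault, frames [9, 5, 3]
0: fault, frames [9, 5, 3, 0]
7: fault, evict 9, frames [5, 3, 0, 7]
2: fault, evict 5, frames [3, 0, 7, 2]
9: fault, evict 3, frames [0, 7, 2, 9]
7: hit
9: hit
7: hit
0: hit
9: hit
7: hit
3: fault, evict 2, frames [0, 9, 7, 3]
5: fault, evict 0, frames [9, 7, 3, 5]
9: hit
5: hit
9: hit
5: hit
7: hit
Page faults: 9.

9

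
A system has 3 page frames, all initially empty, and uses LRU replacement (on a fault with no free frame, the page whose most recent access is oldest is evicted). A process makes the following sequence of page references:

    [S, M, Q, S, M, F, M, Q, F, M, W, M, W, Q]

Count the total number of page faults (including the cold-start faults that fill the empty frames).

7

S → fault, frames (S)
M → fault, frames (S M)
Q → fault, frames (S M Q)
S → hit
M → hit
F → fault, evict Q, frames (S M F)
M → hit
Q → fault, evict S, frames (F M Q)
F → hit
M → hit
W → fault, evict Q, frames (F M W)
M → hit
W → hit
Q → fault, evict F, frames (M W Q)
Page faults: 7.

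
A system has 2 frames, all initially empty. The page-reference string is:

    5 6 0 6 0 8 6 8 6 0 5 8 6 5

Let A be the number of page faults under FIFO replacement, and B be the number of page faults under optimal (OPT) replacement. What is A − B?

Under FIFO: F F F . . F F . . F F F F F → 10 faults.
Under OPT: F F F . . F . . . F F . F . → 7 faults.
A − B = 10 − 7 = 3.

3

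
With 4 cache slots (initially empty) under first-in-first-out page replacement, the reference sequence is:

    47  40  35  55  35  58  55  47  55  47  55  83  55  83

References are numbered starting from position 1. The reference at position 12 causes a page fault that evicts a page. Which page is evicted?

pos 1: 47: fault, frames [47]
pos 2: 40: fault, frames [47, 40]
pos 3: 35: fault, frames [47, 40, 35]
pos 4: 55: fault, frames [47, 40, 35, 55]
pos 5: 35: hit
pos 6: 58: fault, evict 47, frames [40, 35, 55, 58]
pos 7: 55: hit
pos 8: 47: fault, evict 40, frames [35, 55, 58, 47]
pos 9: 55: hit
pos 10: 47: hit
pos 11: 55: hit
pos 12: 83: fault, evict 35, frames [55, 58, 47, 83]
At position 12, page 35 is evicted.

35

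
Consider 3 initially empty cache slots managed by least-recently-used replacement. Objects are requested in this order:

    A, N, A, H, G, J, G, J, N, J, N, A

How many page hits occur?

5

A: fault, frames [A]
N: fault, frames [A, N]
A: hit
H: fault, frames [N, A, H]
G: fault, evict N, frames [A, H, G]
J: fault, evict A, frames [H, G, J]
G: hit
J: hit
N: fault, evict H, frames [G, J, N]
J: hit
N: hit
A: fault, evict G, frames [J, N, A]
Hits: 5.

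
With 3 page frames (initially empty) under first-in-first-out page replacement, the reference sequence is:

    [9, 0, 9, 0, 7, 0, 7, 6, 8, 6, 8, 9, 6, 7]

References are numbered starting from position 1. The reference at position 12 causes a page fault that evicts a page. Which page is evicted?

pos 1: 9 -> fault, frames [9]
pos 2: 0 -> fault, frames [9, 0]
pos 3: 9 -> hit
pos 4: 0 -> hit
pos 5: 7 -> fault, frames [9, 0, 7]
pos 6: 0 -> hit
pos 7: 7 -> hit
pos 8: 6 -> fault, evict 9, frames [0, 7, 6]
pos 9: 8 -> fault, evict 0, frames [7, 6, 8]
pos 10: 6 -> hit
pos 11: 8 -> hit
pos 12: 9 -> fault, evict 7, frames [6, 8, 9]
At position 12, page 7 is evicted.

7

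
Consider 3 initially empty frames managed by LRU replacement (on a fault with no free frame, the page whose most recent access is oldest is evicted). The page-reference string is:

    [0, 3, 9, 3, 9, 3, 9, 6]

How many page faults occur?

0 → miss, frames {0}
3 → miss, frames {0,3}
9 → miss, frames {0,3,9}
3 → hit
9 → hit
3 → hit
9 → hit
6 → miss, evict 0, frames {3,9,6}
Page faults: 4.

4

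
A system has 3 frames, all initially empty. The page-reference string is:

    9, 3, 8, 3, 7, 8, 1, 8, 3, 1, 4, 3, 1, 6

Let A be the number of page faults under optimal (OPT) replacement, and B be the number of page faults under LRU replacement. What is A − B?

-1

Under OPT: F F F . F . F . . . F . . F → 7 faults.
Under LRU: F F F . F . F . F . F . . F → 8 faults.
A − B = 7 − 8 = -1.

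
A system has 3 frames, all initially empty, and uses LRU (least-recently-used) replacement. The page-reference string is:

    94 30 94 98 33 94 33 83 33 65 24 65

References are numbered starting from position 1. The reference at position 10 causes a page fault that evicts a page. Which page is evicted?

pos 1: 94 → fault, frames [94]
pos 2: 30 → fault, frames [94, 30]
pos 3: 94 → hit
pos 4: 98 → fault, frames [30, 94, 98]
pos 5: 33 → fault, evict 30, frames [94, 98, 33]
pos 6: 94 → hit
pos 7: 33 → hit
pos 8: 83 → fault, evict 98, frames [94, 33, 83]
pos 9: 33 → hit
pos 10: 65 → fault, evict 94, frames [83, 33, 65]
At position 10, page 94 is evicted.

94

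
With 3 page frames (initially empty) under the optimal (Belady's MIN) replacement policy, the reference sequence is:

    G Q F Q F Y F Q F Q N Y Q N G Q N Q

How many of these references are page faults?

6

G → miss, frames {G}
Q → miss, frames {G,Q}
F → miss, frames {G,Q,F}
Q → hit
F → hit
Y → miss, evict G, frames {Q,F,Y}
F → hit
Q → hit
F → hit
Q → hit
N → miss, evict F, frames {Q,Y,N}
Y → hit
Q → hit
N → hit
G → miss, evict Y, frames {Q,N,G}
Q → hit
N → hit
Q → hit
Page faults: 6.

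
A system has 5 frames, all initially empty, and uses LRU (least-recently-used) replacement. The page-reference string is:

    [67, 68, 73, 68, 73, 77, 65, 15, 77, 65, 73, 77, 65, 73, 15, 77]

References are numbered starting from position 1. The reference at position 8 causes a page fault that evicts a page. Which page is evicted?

67

pos 1: 67 -> fault, frames (67)
pos 2: 68 -> fault, frames (67 68)
pos 3: 73 -> fault, frames (67 68 73)
pos 4: 68 -> hit
pos 5: 73 -> hit
pos 6: 77 -> fault, frames (67 68 73 77)
pos 7: 65 -> fault, frames (67 68 73 77 65)
pos 8: 15 -> fault, evict 67, frames (68 73 77 65 15)
At position 8, page 67 is evicted.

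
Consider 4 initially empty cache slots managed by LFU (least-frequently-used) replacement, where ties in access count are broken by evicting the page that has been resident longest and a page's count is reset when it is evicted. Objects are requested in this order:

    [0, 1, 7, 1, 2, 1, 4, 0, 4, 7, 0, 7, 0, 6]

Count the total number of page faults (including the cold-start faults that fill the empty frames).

8

0: fault, frames (0)
1: fault, frames (0 1)
7: fault, frames (0 1 7)
1: hit
2: fault, frames (0 1 7 2)
1: hit
4: fault, evict 0, frames (1 7 2 4)
0: fault, evict 7, frames (1 2 4 0)
4: hit
7: fault, evict 2, frames (1 4 0 7)
0: hit
7: hit
0: hit
6: fault, evict 4, frames (1 0 7 6)
Page faults: 8.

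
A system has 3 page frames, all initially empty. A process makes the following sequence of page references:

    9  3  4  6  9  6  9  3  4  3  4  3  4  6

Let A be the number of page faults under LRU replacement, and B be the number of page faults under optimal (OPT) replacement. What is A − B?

Under LRU: F F F F F . . F F . . . . F → 8 faults.
Under OPT: F F F F . . . . F . . . . . → 5 faults.
A − B = 8 − 5 = 3.

3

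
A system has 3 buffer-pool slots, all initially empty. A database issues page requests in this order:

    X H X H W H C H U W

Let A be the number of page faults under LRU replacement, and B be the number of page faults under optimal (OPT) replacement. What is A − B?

1

Under LRU: F F . . F . F . F F → 6 faults.
Under OPT: F F . . F . F . F . → 5 faults.
A − B = 6 − 5 = 1.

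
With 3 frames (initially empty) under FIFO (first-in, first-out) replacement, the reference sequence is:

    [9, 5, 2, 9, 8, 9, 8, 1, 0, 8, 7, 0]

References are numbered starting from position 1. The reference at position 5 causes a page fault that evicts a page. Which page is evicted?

pos 1: 9 → fault, frames [9]
pos 2: 5 → fault, frames [9, 5]
pos 3: 2 → fault, frames [9, 5, 2]
pos 4: 9 → hit
pos 5: 8 → fault, evict 9, frames [5, 2, 8]
At position 5, page 9 is evicted.

9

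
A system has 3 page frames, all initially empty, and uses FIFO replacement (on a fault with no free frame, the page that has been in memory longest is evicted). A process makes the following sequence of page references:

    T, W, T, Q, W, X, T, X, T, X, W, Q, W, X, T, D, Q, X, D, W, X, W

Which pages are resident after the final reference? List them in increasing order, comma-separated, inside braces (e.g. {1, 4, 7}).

T: fault, frames [T]
W: fault, frames [T, W]
T: hit
Q: fault, frames [T, W, Q]
W: hit
X: fault, evict T, frames [W, Q, X]
T: fault, evict W, frames [Q, X, T]
X: hit
T: hit
X: hit
W: fault, evict Q, frames [X, T, W]
Q: fault, evict X, frames [T, W, Q]
W: hit
X: fault, evict T, frames [W, Q, X]
T: fault, evict W, frames [Q, X, T]
D: fault, evict Q, frames [X, T, D]
Q: fault, evict X, frames [T, D, Q]
X: fault, evict T, frames [D, Q, X]
D: hit
W: fault, evict D, frames [Q, X, W]
X: hit
W: hit

{Q, W, X}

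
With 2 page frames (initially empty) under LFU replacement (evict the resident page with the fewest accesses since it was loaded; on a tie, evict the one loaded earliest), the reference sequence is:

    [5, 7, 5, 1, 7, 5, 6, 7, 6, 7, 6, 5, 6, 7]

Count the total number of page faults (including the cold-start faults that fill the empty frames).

5 -> fault, frames {5}
7 -> fault, frames {5,7}
5 -> hit
1 -> fault, evict 7, frames {5,1}
7 -> fault, evict 1, frames {5,7}
5 -> hit
6 -> fault, evict 7, frames {5,6}
7 -> fault, evict 6, frames {5,7}
6 -> fault, evict 7, frames {5,6}
7 -> fault, evict 6, frames {5,7}
6 -> fault, evict 7, frames {5,6}
5 -> hit
6 -> hit
7 -> fault, evict 6, frames {5,7}
Page faults: 10.

10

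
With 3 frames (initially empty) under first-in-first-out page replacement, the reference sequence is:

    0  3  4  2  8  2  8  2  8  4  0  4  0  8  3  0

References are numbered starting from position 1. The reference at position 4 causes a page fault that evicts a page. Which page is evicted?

0

pos 1: 0 → miss, frames [0]
pos 2: 3 → miss, frames [0, 3]
pos 3: 4 → miss, frames [0, 3, 4]
pos 4: 2 → miss, evict 0, frames [3, 4, 2]
At position 4, page 0 is evicted.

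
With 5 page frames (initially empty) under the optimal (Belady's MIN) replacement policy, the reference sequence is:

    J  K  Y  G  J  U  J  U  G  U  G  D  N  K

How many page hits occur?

7

J: fault, frames (J)
K: fault, frames (J K)
Y: fault, frames (J K Y)
G: fault, frames (J K Y G)
J: hit
U: fault, frames (J K Y G U)
J: hit
U: hit
G: hit
U: hit
G: hit
D: fault, evict U, frames (J K Y G D)
N: fault, evict D, frames (J K Y G N)
K: hit
Hits: 7.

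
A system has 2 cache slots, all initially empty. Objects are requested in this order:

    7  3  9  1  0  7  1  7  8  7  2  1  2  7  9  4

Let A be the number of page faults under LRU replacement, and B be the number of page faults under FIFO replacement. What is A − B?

-1

Under LRU: F F F F F F F . F . F F . F F F → 13 faults.
Under FIFO: F F F F F F F . F F F F . F F F → 14 faults.
A − B = 13 − 14 = -1.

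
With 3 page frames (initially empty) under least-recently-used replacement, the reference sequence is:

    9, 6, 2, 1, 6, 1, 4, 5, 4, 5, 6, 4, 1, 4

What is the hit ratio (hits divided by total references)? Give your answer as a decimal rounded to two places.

9 → miss, frames (9)
6 → miss, frames (9 6)
2 → miss, frames (9 6 2)
1 → miss, evict 9, frames (6 2 1)
6 → hit
1 → hit
4 → miss, evict 2, frames (6 1 4)
5 → miss, evict 6, frames (1 4 5)
4 → hit
5 → hit
6 → miss, evict 1, frames (4 5 6)
4 → hit
1 → miss, evict 5, frames (6 4 1)
4 → hit
Hits: 6 of 14 references → 6/14 = 0.4286.

0.43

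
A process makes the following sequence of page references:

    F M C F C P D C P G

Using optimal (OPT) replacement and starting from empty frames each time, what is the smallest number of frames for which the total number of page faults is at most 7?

2

f=1: 10 faults
f=2: 7 faults
f=3: 6 faults
f=4: 6 faults
f=5: 6 faults
f=6: 6 faults
Smallest f with faults ≤ 7 is 2.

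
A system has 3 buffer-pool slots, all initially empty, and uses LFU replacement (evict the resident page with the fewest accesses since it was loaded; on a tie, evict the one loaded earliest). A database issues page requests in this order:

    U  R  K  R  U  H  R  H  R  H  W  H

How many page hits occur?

U → miss, frames {U}
R → miss, frames {U,R}
K → miss, frames {U,R,K}
R → hit
U → hit
H → miss, evict K, frames {U,R,H}
R → hit
H → hit
R → hit
H → hit
W → miss, evict U, frames {R,H,W}
H → hit
Hits: 7.

7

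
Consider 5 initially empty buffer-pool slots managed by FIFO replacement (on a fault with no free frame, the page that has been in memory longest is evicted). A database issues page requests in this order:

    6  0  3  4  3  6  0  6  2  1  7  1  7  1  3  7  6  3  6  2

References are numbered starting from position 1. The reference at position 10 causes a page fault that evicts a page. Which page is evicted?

6

pos 1: 6 → fault, frames {6}
pos 2: 0 → fault, frames {6,0}
pos 3: 3 → fault, frames {6,0,3}
pos 4: 4 → fault, frames {6,0,3,4}
pos 5: 3 → hit
pos 6: 6 → hit
pos 7: 0 → hit
pos 8: 6 → hit
pos 9: 2 → fault, frames {6,0,3,4,2}
pos 10: 1 → fault, evict 6, frames {0,3,4,2,1}
At position 10, page 6 is evicted.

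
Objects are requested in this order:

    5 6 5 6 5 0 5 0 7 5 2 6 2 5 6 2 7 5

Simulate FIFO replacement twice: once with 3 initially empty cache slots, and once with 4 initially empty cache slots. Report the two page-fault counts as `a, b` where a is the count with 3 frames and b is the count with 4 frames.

3 frames: F F . . . F . . F F F F . . . . F F → 9 faults.
4 frames: F F . . . F . . F . F . . F F . . . → 7 faults.
7 < 9: adding a frame reduced faults, as is typical.

9, 7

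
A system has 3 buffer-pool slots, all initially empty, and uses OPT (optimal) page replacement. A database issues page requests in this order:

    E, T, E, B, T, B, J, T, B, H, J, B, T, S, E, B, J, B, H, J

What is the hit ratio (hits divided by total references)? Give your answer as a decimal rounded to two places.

E → miss, frames [E]
T → miss, frames [E, T]
E → hit
B → miss, frames [E, T, B]
T → hit
B → hit
J → miss, evict E, frames [T, B, J]
T → hit
B → hit
H → miss, evict T, frames [B, J, H]
J → hit
B → hit
T → miss, evict H, frames [B, J, T]
S → miss, evict T, frames [B, J, S]
E → miss, evict S, frames [B, J, E]
B → hit
J → hit
B → hit
H → miss, evict E, frames [B, J, H]
J → hit
Hits: 11 of 20 references → 11/20 = 0.5500.

0.55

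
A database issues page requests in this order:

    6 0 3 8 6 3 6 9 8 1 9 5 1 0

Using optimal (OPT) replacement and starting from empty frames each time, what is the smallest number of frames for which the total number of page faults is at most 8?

3

f=1: 14 faults
f=2: 10 faults
f=3: 8 faults
f=4: 7 faults
f=5: 7 faults
f=6: 7 faults
f=7: 7 faults
Smallest f with faults ≤ 8 is 3.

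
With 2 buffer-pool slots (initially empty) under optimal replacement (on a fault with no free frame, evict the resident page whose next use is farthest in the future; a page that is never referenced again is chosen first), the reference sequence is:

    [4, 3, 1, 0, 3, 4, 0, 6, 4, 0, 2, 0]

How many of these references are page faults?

8

4 -> miss, frames (4)
3 -> miss, frames (4 3)
1 -> miss, evict 4, frames (3 1)
0 -> miss, evict 1, frames (3 0)
3 -> hit
4 -> miss, evict 3, frames (0 4)
0 -> hit
6 -> miss, evict 0, frames (4 6)
4 -> hit
0 -> miss, evict 6, frames (4 0)
2 -> miss, evict 4, frames (0 2)
0 -> hit
Page faults: 8.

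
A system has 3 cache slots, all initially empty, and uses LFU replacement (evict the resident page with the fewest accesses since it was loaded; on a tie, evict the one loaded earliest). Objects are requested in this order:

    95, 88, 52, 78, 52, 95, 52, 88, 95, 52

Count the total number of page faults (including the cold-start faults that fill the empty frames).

95: fault, frames {95}
88: fault, frames {95,88}
52: fault, frames {95,88,52}
78: fault, evict 95, frames {88,52,78}
52: hit
95: fault, evict 88, frames {52,78,95}
52: hit
88: fault, evict 78, frames {52,95,88}
95: hit
52: hit
Page faults: 6.

6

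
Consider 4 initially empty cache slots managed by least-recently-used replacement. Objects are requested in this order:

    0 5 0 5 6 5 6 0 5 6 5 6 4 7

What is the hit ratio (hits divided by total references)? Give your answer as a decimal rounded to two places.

0.64

0 -> fault, frames {0}
5 -> fault, frames {0,5}
0 -> hit
5 -> hit
6 -> fault, frames {0,5,6}
5 -> hit
6 -> hit
0 -> hit
5 -> hit
6 -> hit
5 -> hit
6 -> hit
4 -> fault, frames {0,5,6,4}
7 -> fault, evict 0, frames {5,6,4,7}
Hits: 9 of 14 references → 9/14 = 0.6429.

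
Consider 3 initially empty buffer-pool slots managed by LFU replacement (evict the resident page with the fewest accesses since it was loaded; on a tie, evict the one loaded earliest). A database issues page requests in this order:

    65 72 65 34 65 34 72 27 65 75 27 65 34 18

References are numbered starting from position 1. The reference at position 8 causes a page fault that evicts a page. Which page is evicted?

72

pos 1: 65 -> miss, frames (65)
pos 2: 72 -> miss, frames (65 72)
pos 3: 65 -> hit
pos 4: 34 -> miss, frames (65 72 34)
pos 5: 65 -> hit
pos 6: 34 -> hit
pos 7: 72 -> hit
pos 8: 27 -> miss, evict 72, frames (65 34 27)
At position 8, page 72 is evicted.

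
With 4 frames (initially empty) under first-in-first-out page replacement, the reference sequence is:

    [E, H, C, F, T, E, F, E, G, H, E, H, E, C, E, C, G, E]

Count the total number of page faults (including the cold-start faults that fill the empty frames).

9

E: fault, frames [E]
H: fault, frames [E, H]
C: fault, frames [E, H, C]
F: fault, frames [E, H, C, F]
T: fault, evict E, frames [H, C, F, T]
E: fault, evict H, frames [C, F, T, E]
F: hit
E: hit
G: fault, evict C, frames [F, T, E, G]
H: fault, evict F, frames [T, E, G, H]
E: hit
H: hit
E: hit
C: fault, evict T, frames [E, G, H, C]
E: hit
C: hit
G: hit
E: hit
Page faults: 9.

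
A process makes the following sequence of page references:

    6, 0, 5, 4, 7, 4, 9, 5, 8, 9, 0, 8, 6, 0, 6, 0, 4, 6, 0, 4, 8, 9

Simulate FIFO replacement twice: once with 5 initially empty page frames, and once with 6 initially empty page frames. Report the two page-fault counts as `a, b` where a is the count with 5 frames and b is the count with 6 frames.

10, 9

5 frames: F F F F F . F . F . F . F . . . F . . . . . → 10 faults.
6 frames: F F F F F . F . F . . . F F . . . . . . . . → 9 faults.
9 < 10: adding a frame reduced faults, as is typical.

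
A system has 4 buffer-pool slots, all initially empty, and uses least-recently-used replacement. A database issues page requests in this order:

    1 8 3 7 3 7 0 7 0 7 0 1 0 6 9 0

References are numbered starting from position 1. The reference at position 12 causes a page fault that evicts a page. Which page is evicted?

8

pos 1: 1 → fault, frames {1}
pos 2: 8 → fault, frames {1,8}
pos 3: 3 → fault, frames {1,8,3}
pos 4: 7 → fault, frames {1,8,3,7}
pos 5: 3 → hit
pos 6: 7 → hit
pos 7: 0 → fault, evict 1, frames {8,3,7,0}
pos 8: 7 → hit
pos 9: 0 → hit
pos 10: 7 → hit
pos 11: 0 → hit
pos 12: 1 → fault, evict 8, frames {3,7,0,1}
At position 12, page 8 is evicted.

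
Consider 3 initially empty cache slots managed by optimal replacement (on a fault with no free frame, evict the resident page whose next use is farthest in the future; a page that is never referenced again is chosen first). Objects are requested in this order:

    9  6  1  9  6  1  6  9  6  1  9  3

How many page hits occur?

8

9: miss, frames (9)
6: miss, frames (9 6)
1: miss, frames (9 6 1)
9: hit
6: hit
1: hit
6: hit
9: hit
6: hit
1: hit
9: hit
3: miss, evict 1, frames (9 6 3)
Hits: 8.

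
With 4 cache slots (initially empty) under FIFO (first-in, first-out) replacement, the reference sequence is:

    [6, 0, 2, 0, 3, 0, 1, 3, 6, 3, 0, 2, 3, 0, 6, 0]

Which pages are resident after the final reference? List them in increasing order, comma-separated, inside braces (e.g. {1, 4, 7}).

{0, 2, 3, 6}

6 → fault, frames [6]
0 → fault, frames [6, 0]
2 → fault, frames [6, 0, 2]
0 → hit
3 → fault, frames [6, 0, 2, 3]
0 → hit
1 → fault, evict 6, frames [0, 2, 3, 1]
3 → hit
6 → fault, evict 0, frames [2, 3, 1, 6]
3 → hit
0 → fault, evict 2, frames [3, 1, 6, 0]
2 → fault, evict 3, frames [1, 6, 0, 2]
3 → fault, evict 1, frames [6, 0, 2, 3]
0 → hit
6 → hit
0 → hit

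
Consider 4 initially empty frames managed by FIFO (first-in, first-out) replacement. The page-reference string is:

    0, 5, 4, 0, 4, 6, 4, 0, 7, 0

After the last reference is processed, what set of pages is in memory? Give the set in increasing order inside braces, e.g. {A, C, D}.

{0, 4, 6, 7}

0: miss, frames {0}
5: miss, frames {0,5}
4: miss, frames {0,5,4}
0: hit
4: hit
6: miss, frames {0,5,4,6}
4: hit
0: hit
7: miss, evict 0, frames {5,4,6,7}
0: miss, evict 5, frames {4,6,7,0}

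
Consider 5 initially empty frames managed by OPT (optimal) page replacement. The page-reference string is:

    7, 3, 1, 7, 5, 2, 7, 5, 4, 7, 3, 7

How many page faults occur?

6

7 -> fault, frames [7]
3 -> fault, frames [7, 3]
1 -> fault, frames [7, 3, 1]
7 -> hit
5 -> fault, frames [7, 3, 1, 5]
2 -> fault, frames [7, 3, 1, 5, 2]
7 -> hit
5 -> hit
4 -> fault, evict 2, frames [7, 3, 1, 5, 4]
7 -> hit
3 -> hit
7 -> hit
Page faults: 6.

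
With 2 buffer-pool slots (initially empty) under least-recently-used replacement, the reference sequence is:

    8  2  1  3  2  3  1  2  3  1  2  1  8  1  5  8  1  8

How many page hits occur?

4

8 → miss, frames {8}
2 → miss, frames {8,2}
1 → miss, evict 8, frames {2,1}
3 → miss, evict 2, frames {1,3}
2 → miss, evict 1, frames {3,2}
3 → hit
1 → miss, evict 2, frames {3,1}
2 → miss, evict 3, frames {1,2}
3 → miss, evict 1, frames {2,3}
1 → miss, evict 2, frames {3,1}
2 → miss, evict 3, frames {1,2}
1 → hit
8 → miss, evict 2, frames {1,8}
1 → hit
5 → miss, evict 8, frames {1,5}
8 → miss, evict 1, frames {5,8}
1 → miss, evict 5, frames {8,1}
8 → hit
Hits: 4.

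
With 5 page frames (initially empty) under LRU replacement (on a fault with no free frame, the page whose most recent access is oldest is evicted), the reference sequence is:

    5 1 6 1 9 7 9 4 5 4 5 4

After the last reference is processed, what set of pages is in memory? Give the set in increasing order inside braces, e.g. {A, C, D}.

5 → fault, frames [5]
1 → fault, frames [5, 1]
6 → fault, frames [5, 1, 6]
1 → hit
9 → fault, frames [5, 6, 1, 9]
7 → fault, frames [5, 6, 1, 9, 7]
9 → hit
4 → fault, evict 5, frames [6, 1, 7, 9, 4]
5 → fault, evict 6, frames [1, 7, 9, 4, 5]
4 → hit
5 → hit
4 → hit

{1, 4, 5, 7, 9}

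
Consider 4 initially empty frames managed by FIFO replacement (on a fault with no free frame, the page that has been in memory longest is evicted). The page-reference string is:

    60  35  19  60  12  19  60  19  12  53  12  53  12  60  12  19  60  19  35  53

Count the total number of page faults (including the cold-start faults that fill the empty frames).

60: miss, frames (60)
35: miss, frames (60 35)
19: miss, frames (60 35 19)
60: hit
12: miss, frames (60 35 19 12)
19: hit
60: hit
19: hit
12: hit
53: miss, evict 60, frames (35 19 12 53)
12: hit
53: hit
12: hit
60: miss, evict 35, frames (19 12 53 60)
12: hit
19: hit
60: hit
19: hit
35: miss, evict 19, frames (12 53 60 35)
53: hit
Page faults: 7.

7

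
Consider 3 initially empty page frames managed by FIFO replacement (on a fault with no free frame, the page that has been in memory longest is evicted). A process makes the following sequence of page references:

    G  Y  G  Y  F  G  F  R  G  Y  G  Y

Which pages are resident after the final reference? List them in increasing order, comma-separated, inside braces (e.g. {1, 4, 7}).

G → fault, frames (G)
Y → fault, frames (G Y)
G → hit
Y → hit
F → fault, frames (G Y F)
G → hit
F → hit
R → fault, evict G, frames (Y F R)
G → fault, evict Y, frames (F R G)
Y → fault, evict F, frames (R G Y)
G → hit
Y → hit

{G, R, Y}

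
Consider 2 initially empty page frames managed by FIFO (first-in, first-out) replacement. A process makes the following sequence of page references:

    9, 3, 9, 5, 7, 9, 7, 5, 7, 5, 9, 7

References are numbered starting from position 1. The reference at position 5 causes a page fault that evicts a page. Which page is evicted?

pos 1: 9: miss, frames [9]
pos 2: 3: miss, frames [9, 3]
pos 3: 9: hit
pos 4: 5: miss, evict 9, frames [3, 5]
pos 5: 7: miss, evict 3, frames [5, 7]
At position 5, page 3 is evicted.

3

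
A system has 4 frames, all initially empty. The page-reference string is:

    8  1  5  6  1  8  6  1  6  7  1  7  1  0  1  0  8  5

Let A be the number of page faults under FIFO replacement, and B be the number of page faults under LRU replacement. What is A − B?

1

Under FIFO: F F F F . . . . . F . . . F F . F F → 9 faults.
Under LRU: F F F F . . . . . F . . . F . . F F → 8 faults.
A − B = 9 − 8 = 1.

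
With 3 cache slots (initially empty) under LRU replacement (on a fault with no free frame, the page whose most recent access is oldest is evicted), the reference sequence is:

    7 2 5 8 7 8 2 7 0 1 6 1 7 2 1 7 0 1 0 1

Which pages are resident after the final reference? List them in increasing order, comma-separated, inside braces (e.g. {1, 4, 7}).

7 → miss, frames [7]
2 → miss, frames [7, 2]
5 → miss, frames [7, 2, 5]
8 → miss, evict 7, frames [2, 5, 8]
7 → miss, evict 2, frames [5, 8, 7]
8 → hit
2 → miss, evict 5, frames [7, 8, 2]
7 → hit
0 → miss, evict 8, frames [2, 7, 0]
1 → miss, evict 2, frames [7, 0, 1]
6 → miss, evict 7, frames [0, 1, 6]
1 → hit
7 → miss, evict 0, frames [6, 1, 7]
2 → miss, evict 6, frames [1, 7, 2]
1 → hit
7 → hit
0 → miss, evict 2, frames [1, 7, 0]
1 → hit
0 → hit
1 → hit

{0, 1, 7}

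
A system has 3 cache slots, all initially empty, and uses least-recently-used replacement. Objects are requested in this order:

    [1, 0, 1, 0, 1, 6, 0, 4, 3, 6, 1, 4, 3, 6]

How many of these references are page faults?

1: fault, frames {1}
0: fault, frames {1,0}
1: hit
0: hit
1: hit
6: fault, frames {0,1,6}
0: hit
4: fault, evict 1, frames {6,0,4}
3: fault, evict 6, frames {0,4,3}
6: fault, evict 0, frames {4,3,6}
1: fault, evict 4, frames {3,6,1}
4: fault, evict 3, frames {6,1,4}
3: fault, evict 6, frames {1,4,3}
6: fault, evict 1, frames {4,3,6}
Page faults: 10.

10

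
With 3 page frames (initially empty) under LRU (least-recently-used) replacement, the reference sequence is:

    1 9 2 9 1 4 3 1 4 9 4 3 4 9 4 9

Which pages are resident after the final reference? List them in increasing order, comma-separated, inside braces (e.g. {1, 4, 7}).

{3, 4, 9}

1 -> miss, frames {1}
9 -> miss, frames {1,9}
2 -> miss, frames {1,9,2}
9 -> hit
1 -> hit
4 -> miss, evict 2, frames {9,1,4}
3 -> miss, evict 9, frames {1,4,3}
1 -> hit
4 -> hit
9 -> miss, evict 3, frames {1,4,9}
4 -> hit
3 -> miss, evict 1, frames {9,4,3}
4 -> hit
9 -> hit
4 -> hit
9 -> hit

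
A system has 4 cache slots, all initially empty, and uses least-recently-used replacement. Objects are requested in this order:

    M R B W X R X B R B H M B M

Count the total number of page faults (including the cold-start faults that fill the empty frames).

7

M -> fault, frames [M]
R -> fault, frames [M, R]
B -> fault, frames [M, R, B]
W -> fault, frames [M, R, B, W]
X -> fault, evict M, frames [R, B, W, X]
R -> hit
X -> hit
B -> hit
R -> hit
B -> hit
H -> fault, evict W, frames [X, R, B, H]
M -> fault, evict X, frames [R, B, H, M]
B -> hit
M -> hit
Page faults: 7.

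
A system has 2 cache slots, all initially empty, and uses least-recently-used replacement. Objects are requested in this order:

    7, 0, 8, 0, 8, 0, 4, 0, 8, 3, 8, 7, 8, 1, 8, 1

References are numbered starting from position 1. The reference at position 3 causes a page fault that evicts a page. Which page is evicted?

pos 1: 7 -> fault, frames (7)
pos 2: 0 -> fault, frames (7 0)
pos 3: 8 -> fault, evict 7, frames (0 8)
At position 3, page 7 is evicted.

7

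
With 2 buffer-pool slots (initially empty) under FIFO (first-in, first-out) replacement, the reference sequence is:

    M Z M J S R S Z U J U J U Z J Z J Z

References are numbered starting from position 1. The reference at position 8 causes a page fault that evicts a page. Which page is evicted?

pos 1: M: miss, frames {M}
pos 2: Z: miss, frames {M,Z}
pos 3: M: hit
pos 4: J: miss, evict M, frames {Z,J}
pos 5: S: miss, evict Z, frames {J,S}
pos 6: R: miss, evict J, frames {S,R}
pos 7: S: hit
pos 8: Z: miss, evict S, frames {R,Z}
At position 8, page S is evicted.

S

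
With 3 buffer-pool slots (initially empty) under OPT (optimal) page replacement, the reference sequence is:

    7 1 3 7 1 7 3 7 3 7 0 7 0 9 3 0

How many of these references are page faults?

7 → miss, frames (7)
1 → miss, frames (7 1)
3 → miss, frames (7 1 3)
7 → hit
1 → hit
7 → hit
3 → hit
7 → hit
3 → hit
7 → hit
0 → miss, evict 1, frames (7 3 0)
7 → hit
0 → hit
9 → miss, evict 7, frames (3 0 9)
3 → hit
0 → hit
Page faults: 5.

5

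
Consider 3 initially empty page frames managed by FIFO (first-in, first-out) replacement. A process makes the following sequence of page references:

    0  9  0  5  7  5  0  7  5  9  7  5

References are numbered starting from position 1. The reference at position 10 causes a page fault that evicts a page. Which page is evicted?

5

pos 1: 0: fault, frames {0}
pos 2: 9: fault, frames {0,9}
pos 3: 0: hit
pos 4: 5: fault, frames {0,9,5}
pos 5: 7: fault, evict 0, frames {9,5,7}
pos 6: 5: hit
pos 7: 0: fault, evict 9, frames {5,7,0}
pos 8: 7: hit
pos 9: 5: hit
pos 10: 9: fault, evict 5, frames {7,0,9}
At position 10, page 5 is evicted.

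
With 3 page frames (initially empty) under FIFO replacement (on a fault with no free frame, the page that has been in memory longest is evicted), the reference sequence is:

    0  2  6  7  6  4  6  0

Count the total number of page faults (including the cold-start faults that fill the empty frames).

0 -> miss, frames [0]
2 -> miss, frames [0, 2]
6 -> miss, frames [0, 2, 6]
7 -> miss, evict 0, frames [2, 6, 7]
6 -> hit
4 -> miss, evict 2, frames [6, 7, 4]
6 -> hit
0 -> miss, evict 6, frames [7, 4, 0]
Page faults: 6.

6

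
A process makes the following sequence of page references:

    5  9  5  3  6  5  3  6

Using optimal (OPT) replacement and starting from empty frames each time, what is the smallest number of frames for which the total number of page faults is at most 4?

f=1: 8 faults
f=2: 5 faults
f=3: 4 faults
f=4: 4 faults
Smallest f with faults ≤ 4 is 3.

3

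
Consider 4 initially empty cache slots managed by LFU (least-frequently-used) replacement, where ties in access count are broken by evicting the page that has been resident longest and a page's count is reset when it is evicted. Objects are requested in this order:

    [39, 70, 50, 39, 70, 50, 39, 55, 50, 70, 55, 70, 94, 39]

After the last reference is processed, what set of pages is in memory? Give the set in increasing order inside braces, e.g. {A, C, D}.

39 -> miss, frames {39}
70 -> miss, frames {39,70}
50 -> miss, frames {39,70,50}
39 -> hit
70 -> hit
50 -> hit
39 -> hit
55 -> miss, frames {39,70,50,55}
50 -> hit
70 -> hit
55 -> hit
70 -> hit
94 -> miss, evict 55, frames {39,70,50,94}
39 -> hit

{39, 50, 70, 94}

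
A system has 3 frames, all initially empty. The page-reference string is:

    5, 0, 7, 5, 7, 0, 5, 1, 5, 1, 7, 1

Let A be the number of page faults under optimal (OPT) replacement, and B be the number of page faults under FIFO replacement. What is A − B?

-1

Under OPT: F F F . . . . F . . . . → 4 faults.
Under FIFO: F F F . . . . F F . . . → 5 faults.
A − B = 4 − 5 = -1.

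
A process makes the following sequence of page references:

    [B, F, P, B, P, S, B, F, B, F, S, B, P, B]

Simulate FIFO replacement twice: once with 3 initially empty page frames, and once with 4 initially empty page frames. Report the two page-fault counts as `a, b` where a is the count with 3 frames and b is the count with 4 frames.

3 frames: F F F . . F F F . . . . F . → 7 faults.
4 frames: F F F . . F . . . . . . . . → 4 faults.
4 < 7: adding a frame reduced faults, as is typical.

7, 4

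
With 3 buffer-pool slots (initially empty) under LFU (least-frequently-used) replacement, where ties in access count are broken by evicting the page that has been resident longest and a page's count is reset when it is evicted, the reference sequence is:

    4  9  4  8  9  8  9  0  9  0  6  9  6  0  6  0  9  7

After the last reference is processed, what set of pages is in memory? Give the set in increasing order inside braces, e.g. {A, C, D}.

{0, 7, 9}

4 → miss, frames {4}
9 → miss, frames {4,9}
4 → hit
8 → miss, frames {4,9,8}
9 → hit
8 → hit
9 → hit
0 → miss, evict 4, frames {9,8,0}
9 → hit
0 → hit
6 → miss, evict 8, frames {9,0,6}
9 → hit
6 → hit
0 → hit
6 → hit
0 → hit
9 → hit
7 → miss, evict 6, frames {9,0,7}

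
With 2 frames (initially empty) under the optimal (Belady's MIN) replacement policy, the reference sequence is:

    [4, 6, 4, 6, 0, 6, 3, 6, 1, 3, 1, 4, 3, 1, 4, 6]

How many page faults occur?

4: fault, frames (4)
6: fault, frames (4 6)
4: hit
6: hit
0: fault, evict 4, frames (6 0)
6: hit
3: fault, evict 0, frames (6 3)
6: hit
1: fault, evict 6, frames (3 1)
3: hit
1: hit
4: fault, evict 1, frames (3 4)
3: hit
1: fault, evict 3, frames (4 1)
4: hit
6: fault, evict 1, frames (4 6)
Page faults: 8.

8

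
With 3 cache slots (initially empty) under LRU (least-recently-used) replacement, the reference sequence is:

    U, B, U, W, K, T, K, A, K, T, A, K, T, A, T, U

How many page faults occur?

U: miss, frames {U}
B: miss, frames {U,B}
U: hit
W: miss, frames {B,U,W}
K: miss, evict B, frames {U,W,K}
T: miss, evict U, frames {W,K,T}
K: hit
A: miss, evict W, frames {T,K,A}
K: hit
T: hit
A: hit
K: hit
T: hit
A: hit
T: hit
U: miss, evict K, frames {A,T,U}
Page faults: 7.

7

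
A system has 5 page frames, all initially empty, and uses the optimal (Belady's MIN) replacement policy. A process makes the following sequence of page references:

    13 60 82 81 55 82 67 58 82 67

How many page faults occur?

13: fault, frames (13)
60: fault, frames (13 60)
82: fault, frames (13 60 82)
81: fault, frames (13 60 82 81)
55: fault, frames (13 60 82 81 55)
82: hit
67: fault, evict 55, frames (13 60 82 81 67)
58: fault, evict 81, frames (13 60 82 67 58)
82: hit
67: hit
Page faults: 7.

7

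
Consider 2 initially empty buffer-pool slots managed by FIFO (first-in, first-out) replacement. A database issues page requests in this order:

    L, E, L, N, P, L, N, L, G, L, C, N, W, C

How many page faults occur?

L -> fault, frames (L)
E -> fault, frames (L E)
L -> hit
N -> fault, evict L, frames (E N)
P -> fault, evict E, frames (N P)
L -> fault, evict N, frames (P L)
N -> fault, evict P, frames (L N)
L -> hit
G -> fault, evict L, frames (N G)
L -> fault, evict N, frames (G L)
C -> fault, evict G, frames (L C)
N -> fault, evict L, frames (C N)
W -> fault, evict C, frames (N W)
C -> fault, evict N, frames (W C)
Page faults: 12.

12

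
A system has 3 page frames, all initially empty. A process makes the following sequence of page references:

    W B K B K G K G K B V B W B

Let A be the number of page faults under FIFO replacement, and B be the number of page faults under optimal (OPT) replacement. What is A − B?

1

Under FIFO: F F F . . F . . . . F F F . → 7 faults.
Under OPT: F F F . . F . . . . F . F . → 6 faults.
A − B = 7 − 6 = 1.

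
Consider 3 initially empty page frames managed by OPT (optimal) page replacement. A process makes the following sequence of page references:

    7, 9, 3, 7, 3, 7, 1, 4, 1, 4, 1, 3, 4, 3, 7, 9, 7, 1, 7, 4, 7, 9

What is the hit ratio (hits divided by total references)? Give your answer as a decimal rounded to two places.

7 -> miss, frames (7)
9 -> miss, frames (7 9)
3 -> miss, frames (7 9 3)
7 -> hit
3 -> hit
7 -> hit
1 -> miss, evict 9, frames (7 3 1)
4 -> miss, evict 7, frames (3 1 4)
1 -> hit
4 -> hit
1 -> hit
3 -> hit
4 -> hit
3 -> hit
7 -> miss, evict 3, frames (1 4 7)
9 -> miss, evict 4, frames (1 7 9)
7 -> hit
1 -> hit
7 -> hit
4 -> miss, evict 1, frames (7 9 4)
7 -> hit
9 -> hit
Hits: 14 of 22 references → 14/22 = 0.6364.

0.64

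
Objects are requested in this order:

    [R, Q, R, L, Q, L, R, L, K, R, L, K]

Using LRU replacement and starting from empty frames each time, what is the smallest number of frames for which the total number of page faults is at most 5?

3

f=1: 12 faults
f=2: 9 faults
f=3: 4 faults
f=4: 4 faults
Smallest f with faults ≤ 5 is 3.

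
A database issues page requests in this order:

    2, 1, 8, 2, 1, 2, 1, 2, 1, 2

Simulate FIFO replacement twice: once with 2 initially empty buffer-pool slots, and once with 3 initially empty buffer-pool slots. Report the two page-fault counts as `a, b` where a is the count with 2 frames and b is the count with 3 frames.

2 frames: F F F F F . . . . . → 5 faults.
3 frames: F F F . . . . . . . → 3 faults.
3 < 5: adding a frame reduced faults, as is typical.

5, 3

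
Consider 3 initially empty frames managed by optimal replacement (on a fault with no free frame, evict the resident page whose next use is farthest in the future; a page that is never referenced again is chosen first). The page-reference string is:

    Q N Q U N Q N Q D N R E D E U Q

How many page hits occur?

9

Q → fault, frames (Q)
N → fault, frames (Q N)
Q → hit
U → fault, frames (Q N U)
N → hit
Q → hit
N → hit
Q → hit
D → fault, evict Q, frames (N U D)
N → hit
R → fault, evict N, frames (U D R)
E → fault, evict R, frames (U D E)
D → hit
E → hit
U → hit
Q → fault, evict E, frames (U D Q)
Hits: 9.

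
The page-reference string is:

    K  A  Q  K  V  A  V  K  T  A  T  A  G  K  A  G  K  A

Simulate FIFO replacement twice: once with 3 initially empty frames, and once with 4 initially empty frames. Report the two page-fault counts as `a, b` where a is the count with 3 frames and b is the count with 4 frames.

3 frames: F F F . F . . F F F . . F F . . . . → 9 faults.
4 frames: F F F . F . . . F . . . F F F . . . → 8 faults.
8 < 9: adding a frame reduced faults, as is typical.

9, 8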